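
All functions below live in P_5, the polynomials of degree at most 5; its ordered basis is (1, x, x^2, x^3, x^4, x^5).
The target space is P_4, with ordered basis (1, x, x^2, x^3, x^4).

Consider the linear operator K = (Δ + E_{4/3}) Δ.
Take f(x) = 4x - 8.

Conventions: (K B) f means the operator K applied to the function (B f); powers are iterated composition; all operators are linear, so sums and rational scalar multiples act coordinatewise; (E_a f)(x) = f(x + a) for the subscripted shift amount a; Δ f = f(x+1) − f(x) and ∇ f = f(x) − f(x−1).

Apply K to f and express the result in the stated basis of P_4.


the result is g(x) = 4

Δ f = 4
Δ Δ f = 0
E_{4/3} Δ f = 4
(Δ + E_{4/3}) Δ f = 4


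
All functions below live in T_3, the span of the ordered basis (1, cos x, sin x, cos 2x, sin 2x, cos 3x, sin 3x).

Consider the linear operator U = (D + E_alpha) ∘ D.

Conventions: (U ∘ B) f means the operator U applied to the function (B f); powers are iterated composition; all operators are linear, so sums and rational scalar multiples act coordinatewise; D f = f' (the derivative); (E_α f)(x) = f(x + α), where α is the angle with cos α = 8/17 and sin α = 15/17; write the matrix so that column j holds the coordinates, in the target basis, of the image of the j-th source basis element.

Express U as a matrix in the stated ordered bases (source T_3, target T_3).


image of 1: 0
image of cos x: -(32/17)cos x - (8/17)sin x
image of sin x: (8/17)cos x - (32/17)sin x
image of cos 2x: -(1636/289)cos 2x + (322/289)sin 2x
image of sin 2x: -(322/289)cos 2x - (1636/289)sin 2x
image of cos 3x: -(42732/4913)cos 3x + (14664/4913)sin 3x
image of sin 3x: -(14664/4913)cos 3x - (42732/4913)sin 3x
each image's coordinates form column j of the matrix

the matrix is [[0, 0, 0, 0, 0, 0, 0]; [0, -32/17, 8/17, 0, 0, 0, 0]; [0, -8/17, -32/17, 0, 0, 0, 0]; [0, 0, 0, -1636/289, -322/289, 0, 0]; [0, 0, 0, 322/289, -1636/289, 0, 0]; [0, 0, 0, 0, 0, -42732/4913, -14664/4913]; [0, 0, 0, 0, 0, 14664/4913, -42732/4913]] (rows listed top to bottom)


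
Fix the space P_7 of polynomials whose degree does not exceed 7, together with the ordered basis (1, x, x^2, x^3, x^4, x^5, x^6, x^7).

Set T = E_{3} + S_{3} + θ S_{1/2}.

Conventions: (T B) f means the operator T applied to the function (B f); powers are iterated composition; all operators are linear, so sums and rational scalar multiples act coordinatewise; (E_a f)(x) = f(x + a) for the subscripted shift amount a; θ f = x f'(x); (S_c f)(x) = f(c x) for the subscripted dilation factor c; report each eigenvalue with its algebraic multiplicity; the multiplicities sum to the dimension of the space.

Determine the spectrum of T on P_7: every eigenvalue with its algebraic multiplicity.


image of 1: 2
image of x: (9/2)x + 3
image of x^2: (21/2)x^2 + 6x + 9
image of x^3: (227/8)x^3 + 9x^2 + 27x + 27
image of x^4: (329/4)x^4 + 12x^3 + 54x^2 + 108x + 81
image of x^5: (7813/32)x^5 + 15x^4 + 90x^3 + 270x^2 + 405x + 243
image of x^6: (23363/32)x^6 + 18x^5 + 135x^4 + 540x^3 + 1215x^2 + 1458x + 729
image of x^7: (280071/128)x^7 + 21x^6 + 189x^5 + 945x^4 + 2835x^3 + 5103x^2 + 5103x + 2187
the matrix is upper triangular; its diagonal is (2, 9/2, 21/2, 227/8, 329/4, 7813/32, 23363/32, 280071/128)
for a triangular matrix the eigenvalues are the diagonal entries, with algebraic multiplicity their repetition count

λ = 2 (multiplicity 1), λ = 9/2 (multiplicity 1), λ = 21/2 (multiplicity 1), λ = 227/8 (multiplicity 1), λ = 329/4 (multiplicity 1), λ = 7813/32 (multiplicity 1), λ = 23363/32 (multiplicity 1), λ = 280071/128 (multiplicity 1)


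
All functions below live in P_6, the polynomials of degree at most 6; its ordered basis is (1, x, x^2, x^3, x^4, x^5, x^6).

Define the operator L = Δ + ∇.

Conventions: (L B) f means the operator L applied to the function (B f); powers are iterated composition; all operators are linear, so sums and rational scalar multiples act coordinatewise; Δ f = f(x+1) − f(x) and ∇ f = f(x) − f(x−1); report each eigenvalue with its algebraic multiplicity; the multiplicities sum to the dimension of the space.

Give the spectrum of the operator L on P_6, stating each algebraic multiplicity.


λ = 0 (multiplicity 7)

image of 1: 0
image of x: 2
image of x^2: 4x
image of x^3: 6x^2 + 2
image of x^4: 8x^3 + 8x
image of x^5: 10x^4 + 20x^2 + 2
image of x^6: 12x^5 + 40x^3 + 12x
the matrix is upper triangular; its diagonal is (0, 0, 0, 0, 0, 0, 0)
for a triangular matrix the eigenvalues are the diagonal entries, with algebraic multiplicity their repetition count


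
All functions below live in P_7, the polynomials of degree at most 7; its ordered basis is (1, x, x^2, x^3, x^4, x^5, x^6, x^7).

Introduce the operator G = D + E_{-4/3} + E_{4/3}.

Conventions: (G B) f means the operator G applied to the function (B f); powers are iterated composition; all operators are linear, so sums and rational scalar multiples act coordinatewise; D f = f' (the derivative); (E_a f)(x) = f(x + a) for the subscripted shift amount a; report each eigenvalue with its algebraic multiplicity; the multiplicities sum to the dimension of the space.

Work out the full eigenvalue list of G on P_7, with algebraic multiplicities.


image of 1: 2
image of x: 2x + 1
image of x^2: 2x^2 + 2x + 32/9
image of x^3: 2x^3 + 3x^2 + (32/3)x
image of x^4: 2x^4 + 4x^3 + (64/3)x^2 + 512/81
image of x^5: 2x^5 + 5x^4 + (320/9)x^3 + (2560/81)x
image of x^6: 2x^6 + 6x^5 + (160/3)x^4 + (2560/27)x^2 + 8192/729
image of x^7: 2x^7 + 7x^6 + (224/3)x^5 + (17920/81)x^3 + (57344/729)x
the matrix is upper triangular; its diagonal is (2, 2, 2, 2, 2, 2, 2, 2)
for a triangular matrix the eigenvalues are the diagonal entries, with algebraic multiplicity their repetition count

λ = 2 (multiplicity 8)


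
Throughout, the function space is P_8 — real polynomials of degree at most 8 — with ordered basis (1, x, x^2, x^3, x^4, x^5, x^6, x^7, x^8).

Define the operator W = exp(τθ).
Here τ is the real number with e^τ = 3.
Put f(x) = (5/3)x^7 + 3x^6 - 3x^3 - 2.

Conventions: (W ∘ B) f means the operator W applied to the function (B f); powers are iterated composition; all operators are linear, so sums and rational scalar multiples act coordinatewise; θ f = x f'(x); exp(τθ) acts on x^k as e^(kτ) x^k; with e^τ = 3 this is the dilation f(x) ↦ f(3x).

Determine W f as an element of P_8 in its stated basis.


the result is g(x) = 3645x^7 + 2187x^6 - 81x^3 - 2

exp(τθ) x^k = e^(kτ) x^k; with e^τ = 3 this sends x^k to 3^k x^k
x^3 ↦ 27 x^3
x^6 ↦ 729 x^6
x^7 ↦ 2187 x^7
applying this coordinatewise to f: exp(τθ) f = 3645x^7 + 2187x^6 - 81x^3 - 2


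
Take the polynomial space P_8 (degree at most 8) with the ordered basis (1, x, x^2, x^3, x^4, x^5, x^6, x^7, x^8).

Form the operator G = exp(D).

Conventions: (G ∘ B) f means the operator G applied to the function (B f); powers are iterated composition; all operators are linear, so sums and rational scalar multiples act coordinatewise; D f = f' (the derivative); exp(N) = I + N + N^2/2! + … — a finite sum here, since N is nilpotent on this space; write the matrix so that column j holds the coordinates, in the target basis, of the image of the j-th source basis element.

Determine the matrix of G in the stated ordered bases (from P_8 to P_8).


image of 1: 1
image of x: x + 1
image of x^2: x^2 + 2x + 1
image of x^3: x^3 + 3x^2 + 3x + 1
image of x^4: x^4 + 4x^3 + 6x^2 + 4x + 1
image of x^5: x^5 + 5x^4 + 10x^3 + 10x^2 + 5x + 1
image of x^6: x^6 + 6x^5 + 15x^4 + 20x^3 + 15x^2 + 6x + 1
image of x^7: x^7 + 7x^6 + 21x^5 + 35x^4 + 35x^3 + 21x^2 + 7x + 1
image of x^8: x^8 + 8x^7 + 28x^6 + 56x^5 + 70x^4 + 56x^3 + 28x^2 + 8x + 1
each image's coordinates form column j of the matrix

the matrix is [[1, 1, 1, 1, 1, 1, 1, 1, 1]; [0, 1, 2, 3, 4, 5, 6, 7, 8]; [0, 0, 1, 3, 6, 10, 15, 21, 28]; [0, 0, 0, 1, 4, 10, 20, 35, 56]; [0, 0, 0, 0, 1, 5, 15, 35, 70]; [0, 0, 0, 0, 0, 1, 6, 21, 56]; [0, 0, 0, 0, 0, 0, 1, 7, 28]; [0, 0, 0, 0, 0, 0, 0, 1, 8]; [0, 0, 0, 0, 0, 0, 0, 0, 1]] (rows listed top to bottom)


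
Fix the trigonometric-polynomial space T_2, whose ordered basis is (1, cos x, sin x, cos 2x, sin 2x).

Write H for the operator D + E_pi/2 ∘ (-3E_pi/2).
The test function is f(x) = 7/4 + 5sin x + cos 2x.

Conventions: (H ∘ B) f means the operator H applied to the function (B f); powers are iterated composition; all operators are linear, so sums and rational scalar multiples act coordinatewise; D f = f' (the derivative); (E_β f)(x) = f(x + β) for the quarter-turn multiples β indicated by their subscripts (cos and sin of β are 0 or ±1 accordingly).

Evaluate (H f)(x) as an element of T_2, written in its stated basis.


D f = 5cos x - 2sin 2x
E_pi/2 f = 7/4 + 5cos x - cos 2x
(-3E_pi/2) f = -21/4 - 15cos x + 3cos 2x
E_pi/2 (-3E_pi/2) f = -21/4 + 15sin x - 3cos 2x
(D + E_pi/2 ∘ (-3E_pi/2)) f = -21/4 + 5cos x + 15sin x - 3cos 2x - 2sin 2x

the image equals g(x) = -21/4 + 5cos x + 15sin x - 3cos 2x - 2sin 2x


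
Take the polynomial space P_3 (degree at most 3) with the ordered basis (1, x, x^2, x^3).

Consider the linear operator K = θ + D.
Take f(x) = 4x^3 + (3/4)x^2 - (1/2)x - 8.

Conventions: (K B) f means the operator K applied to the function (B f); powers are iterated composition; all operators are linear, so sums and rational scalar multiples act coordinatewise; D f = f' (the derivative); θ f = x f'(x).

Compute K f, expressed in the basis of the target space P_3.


the result is g(x) = 12x^3 + (27/2)x^2 + x - 1/2

θ f = 12x^3 + (3/2)x^2 - (1/2)x
D f = 12x^2 + (3/2)x - 1/2
(θ + D) f = 12x^3 + (27/2)x^2 + x - 1/2


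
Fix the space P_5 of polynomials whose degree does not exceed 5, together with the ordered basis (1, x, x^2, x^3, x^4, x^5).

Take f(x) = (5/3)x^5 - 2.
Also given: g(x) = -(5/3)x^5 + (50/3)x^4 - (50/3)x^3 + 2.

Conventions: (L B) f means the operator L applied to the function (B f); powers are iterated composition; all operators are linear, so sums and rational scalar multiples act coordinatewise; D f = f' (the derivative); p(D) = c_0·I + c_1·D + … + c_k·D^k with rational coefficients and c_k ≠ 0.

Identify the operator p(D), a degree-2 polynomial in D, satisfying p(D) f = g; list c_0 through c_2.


p(D) = -I + 2·D − (1/2)·D^2, i.e. c_0 = -1, c_1 = 2, c_2 = -1/2

D^0 f = (5/3)x^5 - 2
D^1 f = (25/3)x^4
D^2 f = (100/3)x^3
matching coefficients of g against c_0 f + c_1 Df + … from the top degree down determines the c_i
solution: c_0 = -1, c_1 = 2, c_2 = -1/2


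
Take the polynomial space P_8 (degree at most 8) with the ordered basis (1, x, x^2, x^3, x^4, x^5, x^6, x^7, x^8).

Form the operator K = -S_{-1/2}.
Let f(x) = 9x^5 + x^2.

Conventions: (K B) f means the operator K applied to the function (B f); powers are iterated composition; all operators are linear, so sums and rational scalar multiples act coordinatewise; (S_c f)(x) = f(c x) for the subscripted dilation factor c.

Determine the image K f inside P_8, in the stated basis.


the image equals g(x) = (9/32)x^5 - (1/4)x^2

S_{-1/2} f = -(9/32)x^5 + (1/4)x^2
(-S_{-1/2}) f = (9/32)x^5 - (1/4)x^2


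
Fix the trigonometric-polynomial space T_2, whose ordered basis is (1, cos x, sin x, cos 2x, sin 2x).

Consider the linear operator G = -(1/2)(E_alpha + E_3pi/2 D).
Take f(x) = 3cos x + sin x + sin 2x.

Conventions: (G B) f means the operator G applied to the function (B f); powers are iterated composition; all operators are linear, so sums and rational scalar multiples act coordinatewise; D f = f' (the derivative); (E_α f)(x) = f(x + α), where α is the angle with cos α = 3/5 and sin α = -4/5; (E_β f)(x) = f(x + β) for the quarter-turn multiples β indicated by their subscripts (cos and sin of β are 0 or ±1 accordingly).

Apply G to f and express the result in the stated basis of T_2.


the image equals g(x) = -2cos x - 2sin x + (37/25)cos 2x + (7/50)sin 2x

E_alpha f = cos x + 3sin x - (24/25)cos 2x - (7/25)sin 2x
D f = cos x - 3sin x + 2cos 2x
E_3pi/2 D f = 3cos x + sin x - 2cos 2x
(E_alpha + E_3pi/2 D) f = 4cos x + 4sin x - (74/25)cos 2x - (7/25)sin 2x
(-(1/2)(E_alpha + E_3pi/2 D)) f = -2cos x - 2sin x + (37/25)cos 2x + (7/50)sin 2x


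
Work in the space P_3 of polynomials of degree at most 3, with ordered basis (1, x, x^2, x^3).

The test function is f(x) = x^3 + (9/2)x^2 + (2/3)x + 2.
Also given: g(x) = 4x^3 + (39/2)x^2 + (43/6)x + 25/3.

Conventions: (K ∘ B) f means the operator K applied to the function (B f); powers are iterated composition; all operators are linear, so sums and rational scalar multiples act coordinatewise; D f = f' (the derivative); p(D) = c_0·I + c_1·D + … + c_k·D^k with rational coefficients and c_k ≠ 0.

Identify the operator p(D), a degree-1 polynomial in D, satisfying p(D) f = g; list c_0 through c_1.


c_0 = 4, c_1 = 1/2

D^0 f = x^3 + (9/2)x^2 + (2/3)x + 2
D^1 f = 3x^2 + 9x + 2/3
matching coefficients of g against c_0 f + c_1 Df + … from the top degree down determines the c_i
solution: c_0 = 4, c_1 = 1/2


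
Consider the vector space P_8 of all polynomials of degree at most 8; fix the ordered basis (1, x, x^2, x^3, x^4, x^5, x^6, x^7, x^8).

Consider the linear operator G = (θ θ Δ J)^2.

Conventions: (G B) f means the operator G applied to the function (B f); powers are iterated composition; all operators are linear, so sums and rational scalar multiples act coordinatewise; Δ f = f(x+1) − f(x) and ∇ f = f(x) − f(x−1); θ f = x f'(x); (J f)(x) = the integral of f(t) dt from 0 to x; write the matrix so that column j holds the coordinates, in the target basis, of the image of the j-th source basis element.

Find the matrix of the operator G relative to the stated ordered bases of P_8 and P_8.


image of 1: 0
image of x: x
image of x^2: 16x^2 + 5x
image of x^3: 81x^3 + 78x^2 + 16x
image of x^4: 256x^4 + 450x^3 + 268x^2 + 43x
image of x^5: 625x^5 + 1640x^4 + 1740x^3 + 790x^2 + 106x
image of x^6: 1296x^6 + 4575x^5 + 7160x^4 + 5715x^3 + 2140x^2 + 249x
image of x^7: 2401x^7 + 10710x^6 + 22400x^5 + 26180x^4 + 17094x^3 + 5502x^2 + 568x
image of x^8: 4096x^8 + 22148x^7 + 58296x^6 + 90650x^5 + 86240x^4 + 48132x^3 + 13660x^2 + 1271x
each image's coordinates form column j of the matrix

the matrix is [[0, 0, 0, 0, 0, 0, 0, 0, 0]; [0, 1, 5, 16, 43, 106, 249, 568, 1271]; [0, 0, 16, 78, 268, 790, 2140, 5502, 13660]; [0, 0, 0, 81, 450, 1740, 5715, 17094, 48132]; [0, 0, 0, 0, 256, 1640, 7160, 26180, 86240]; [0, 0, 0, 0, 0, 625, 4575, 22400, 90650]; [0, 0, 0, 0, 0, 0, 1296, 10710, 58296]; [0, 0, 0, 0, 0, 0, 0, 2401, 22148]; [0, 0, 0, 0, 0, 0, 0, 0, 4096]] (rows listed top to bottom)


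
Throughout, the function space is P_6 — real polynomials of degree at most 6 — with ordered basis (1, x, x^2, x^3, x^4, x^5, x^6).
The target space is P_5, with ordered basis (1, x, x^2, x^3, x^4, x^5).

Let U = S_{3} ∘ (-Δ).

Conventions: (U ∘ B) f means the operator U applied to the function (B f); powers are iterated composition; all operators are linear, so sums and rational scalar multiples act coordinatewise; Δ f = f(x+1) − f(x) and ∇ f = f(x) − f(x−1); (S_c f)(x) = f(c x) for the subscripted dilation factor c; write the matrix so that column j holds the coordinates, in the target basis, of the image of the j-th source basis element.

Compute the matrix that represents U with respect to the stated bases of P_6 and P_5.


image of 1: 0
image of x: -1
image of x^2: -6x - 1
image of x^3: -27x^2 - 9x - 1
image of x^4: -108x^3 - 54x^2 - 12x - 1
image of x^5: -405x^4 - 270x^3 - 90x^2 - 15x - 1
image of x^6: -1458x^5 - 1215x^4 - 540x^3 - 135x^2 - 18x - 1
each image's coordinates form column j of the matrix

the matrix is [[0, -1, -1, -1, -1, -1, -1]; [0, 0, -6, -9, -12, -15, -18]; [0, 0, 0, -27, -54, -90, -135]; [0, 0, 0, 0, -108, -270, -540]; [0, 0, 0, 0, 0, -405, -1215]; [0, 0, 0, 0, 0, 0, -1458]] (rows listed top to bottom)


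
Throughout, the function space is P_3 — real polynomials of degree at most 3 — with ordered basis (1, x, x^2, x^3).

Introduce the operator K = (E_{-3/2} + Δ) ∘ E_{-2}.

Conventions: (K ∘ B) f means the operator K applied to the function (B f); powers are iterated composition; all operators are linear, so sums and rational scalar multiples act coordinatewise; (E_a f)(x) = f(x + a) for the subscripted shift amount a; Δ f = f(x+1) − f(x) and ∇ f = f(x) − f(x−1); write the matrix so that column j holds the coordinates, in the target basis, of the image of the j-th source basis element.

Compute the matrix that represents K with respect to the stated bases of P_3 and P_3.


image of 1: 1
image of x: x - 5/2
image of x^2: x^2 - 5x + 37/4
image of x^3: x^3 - (15/2)x^2 + (111/4)x - 287/8
each image's coordinates form column j of the matrix

the matrix is [[1, -5/2, 37/4, -287/8]; [0, 1, -5, 111/4]; [0, 0, 1, -15/2]; [0, 0, 0, 1]] (rows listed top to bottom)


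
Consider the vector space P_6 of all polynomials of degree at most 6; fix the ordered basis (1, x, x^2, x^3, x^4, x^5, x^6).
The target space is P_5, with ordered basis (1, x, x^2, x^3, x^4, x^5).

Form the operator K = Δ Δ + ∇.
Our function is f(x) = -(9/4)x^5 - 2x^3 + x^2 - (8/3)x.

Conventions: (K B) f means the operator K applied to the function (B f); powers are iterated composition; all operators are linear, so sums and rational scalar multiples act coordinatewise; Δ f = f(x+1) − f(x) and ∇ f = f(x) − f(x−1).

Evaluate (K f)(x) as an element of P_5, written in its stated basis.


the image equals g(x) = -(45/4)x^4 - (45/2)x^3 - (327/2)x^2 - (601/4)x - 1025/12

Δ f = -(45/4)x^4 - (45/2)x^3 - (57/2)x^2 - (61/4)x - 71/12
Δ Δ f = -45x^3 - 135x^2 - (339/2)x - 155/2
∇ f = -(45/4)x^4 + (45/2)x^3 - (57/2)x^2 + (77/4)x - 95/12
(Δ Δ + ∇) f = -(45/4)x^4 - (45/2)x^3 - (327/2)x^2 - (601/4)x - 1025/12


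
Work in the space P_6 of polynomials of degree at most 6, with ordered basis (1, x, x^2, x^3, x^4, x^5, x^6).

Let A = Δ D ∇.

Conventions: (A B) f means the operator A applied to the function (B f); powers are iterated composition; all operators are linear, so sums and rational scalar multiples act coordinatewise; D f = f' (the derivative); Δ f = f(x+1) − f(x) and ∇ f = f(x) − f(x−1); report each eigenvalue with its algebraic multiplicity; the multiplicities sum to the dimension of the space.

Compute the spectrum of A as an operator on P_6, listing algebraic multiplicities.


image of 1: 0
image of x: 0
image of x^2: 0
image of x^3: 6
image of x^4: 24x
image of x^5: 60x^2 + 10
image of x^6: 120x^3 + 60x
the matrix is upper triangular; its diagonal is (0, 0, 0, 0, 0, 0, 0)
for a triangular matrix the eigenvalues are the diagonal entries, with algebraic multiplicity their repetition count

λ = 0 (multiplicity 7)


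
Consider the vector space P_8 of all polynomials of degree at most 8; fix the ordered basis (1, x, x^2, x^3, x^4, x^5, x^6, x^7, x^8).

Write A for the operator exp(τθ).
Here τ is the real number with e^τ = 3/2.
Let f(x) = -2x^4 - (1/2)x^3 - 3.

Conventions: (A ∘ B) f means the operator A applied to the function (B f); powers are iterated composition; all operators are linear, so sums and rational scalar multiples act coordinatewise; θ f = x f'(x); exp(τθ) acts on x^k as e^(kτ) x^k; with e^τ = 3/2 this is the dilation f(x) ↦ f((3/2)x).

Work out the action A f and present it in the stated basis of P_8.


the result is g(x) = -(81/8)x^4 - (27/16)x^3 - 3

exp(τθ) x^k = e^(kτ) x^k; with e^τ = 3/2 this sends x^k to (3/2)^k x^k
x^3 ↦ 27/8 x^3
x^4 ↦ 81/16 x^4
applying this coordinatewise to f: exp(τθ) f = -(81/8)x^4 - (27/16)x^3 - 3


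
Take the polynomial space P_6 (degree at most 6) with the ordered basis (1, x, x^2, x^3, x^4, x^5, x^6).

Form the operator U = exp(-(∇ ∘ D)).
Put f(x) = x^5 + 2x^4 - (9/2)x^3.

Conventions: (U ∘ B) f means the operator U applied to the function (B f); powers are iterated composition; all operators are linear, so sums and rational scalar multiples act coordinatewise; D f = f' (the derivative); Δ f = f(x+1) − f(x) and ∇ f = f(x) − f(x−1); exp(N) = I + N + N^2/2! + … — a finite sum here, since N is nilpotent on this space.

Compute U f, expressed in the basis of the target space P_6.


the image equals g(x) = x^5 + 2x^4 - (49/2)x^3 + 6x^2 + 91x - 105/2

order-1 term: -20x^3 + 6x^2 + 31x - 33/2
order-2 term: 60x - 36
the series for exp(-(∇ ∘ D)) f terminates at order 2
exp(-(∇ ∘ D)) f = x^5 + 2x^4 - (49/2)x^3 + 6x^2 + 91x - 105/2


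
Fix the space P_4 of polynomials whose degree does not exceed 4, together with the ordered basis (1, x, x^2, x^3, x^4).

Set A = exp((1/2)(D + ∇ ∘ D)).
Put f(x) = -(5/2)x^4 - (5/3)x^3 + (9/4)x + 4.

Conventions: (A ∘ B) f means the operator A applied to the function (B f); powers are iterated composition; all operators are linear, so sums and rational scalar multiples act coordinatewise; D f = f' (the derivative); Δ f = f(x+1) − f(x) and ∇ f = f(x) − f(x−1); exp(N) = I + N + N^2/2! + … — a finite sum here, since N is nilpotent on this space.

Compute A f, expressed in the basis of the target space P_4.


the image equals g(x) = -(5/2)x^4 - (20/3)x^3 - (85/4)x^2 - (21/4)x - 383/96

order-1 term: -5x^3 - (35/2)x^2 + 10x - 11/8
order-2 term: -(15/4)x^2 - (65/4)x - 5/2
order-3 term: -(5/4)x - 95/24
order-4 term: -5/32
the series for exp((1/2)(D + ∇ ∘ D)) f terminates at order 4
exp((1/2)(D + ∇ ∘ D)) f = -(5/2)x^4 - (20/3)x^3 - (85/4)x^2 - (21/4)x - 383/96


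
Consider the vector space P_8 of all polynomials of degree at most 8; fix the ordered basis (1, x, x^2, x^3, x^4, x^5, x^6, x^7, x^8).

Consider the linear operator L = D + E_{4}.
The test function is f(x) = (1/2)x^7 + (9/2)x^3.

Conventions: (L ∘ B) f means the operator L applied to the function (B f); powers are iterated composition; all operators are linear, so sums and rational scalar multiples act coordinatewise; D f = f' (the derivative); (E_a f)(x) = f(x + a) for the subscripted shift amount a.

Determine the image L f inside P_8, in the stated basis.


D f = (7/2)x^6 + (27/2)x^2
E_{4} f = (1/2)x^7 + 14x^6 + 168x^5 + 1120x^4 + (8969/2)x^3 + 10806x^2 + 14552x + 8480
(D + E_{4}) f = (1/2)x^7 + (35/2)x^6 + 168x^5 + 1120x^4 + (8969/2)x^3 + (21639/2)x^2 + 14552x + 8480

the image equals g(x) = (1/2)x^7 + (35/2)x^6 + 168x^5 + 1120x^4 + (8969/2)x^3 + (21639/2)x^2 + 14552x + 8480


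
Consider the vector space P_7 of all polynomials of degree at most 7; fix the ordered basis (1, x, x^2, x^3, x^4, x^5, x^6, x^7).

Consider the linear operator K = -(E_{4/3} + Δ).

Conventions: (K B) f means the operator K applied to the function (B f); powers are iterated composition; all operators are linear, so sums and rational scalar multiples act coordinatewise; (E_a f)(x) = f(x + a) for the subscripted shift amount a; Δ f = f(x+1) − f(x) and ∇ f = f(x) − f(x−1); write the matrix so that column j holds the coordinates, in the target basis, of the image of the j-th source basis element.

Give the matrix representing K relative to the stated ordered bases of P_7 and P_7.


image of 1: -1
image of x: -x - 7/3
image of x^2: -x^2 - (14/3)x - 25/9
image of x^3: -x^3 - 7x^2 - (25/3)x - 91/27
image of x^4: -x^4 - (28/3)x^3 - (50/3)x^2 - (364/27)x - 337/81
image of x^5: -x^5 - (35/3)x^4 - (250/9)x^3 - (910/27)x^2 - (1685/81)x - 1267/243
image of x^6: -x^6 - 14x^5 - (125/3)x^4 - (1820/27)x^3 - (1685/27)x^2 - (2534/81)x - 4825/729
image of x^7: -x^7 - (49/3)x^6 - (175/3)x^5 - (3185/27)x^4 - (11795/81)x^3 - (8869/81)x^2 - (33775/729)x - 18571/2187
each image's coordinates form column j of the matrix

the matrix is [[-1, -7/3, -25/9, -91/27, -337/81, -1267/243, -4825/729, -18571/2187]; [0, -1, -14/3, -25/3, -364/27, -1685/81, -2534/81, -33775/729]; [0, 0, -1, -7, -50/3, -910/27, -1685/27, -8869/81]; [0, 0, 0, -1, -28/3, -250/9, -1820/27, -11795/81]; [0, 0, 0, 0, -1, -35/3, -125/3, -3185/27]; [0, 0, 0, 0, 0, -1, -14, -175/3]; [0, 0, 0, 0, 0, 0, -1, -49/3]; [0, 0, 0, 0, 0, 0, 0, -1]] (rows listed top to bottom)


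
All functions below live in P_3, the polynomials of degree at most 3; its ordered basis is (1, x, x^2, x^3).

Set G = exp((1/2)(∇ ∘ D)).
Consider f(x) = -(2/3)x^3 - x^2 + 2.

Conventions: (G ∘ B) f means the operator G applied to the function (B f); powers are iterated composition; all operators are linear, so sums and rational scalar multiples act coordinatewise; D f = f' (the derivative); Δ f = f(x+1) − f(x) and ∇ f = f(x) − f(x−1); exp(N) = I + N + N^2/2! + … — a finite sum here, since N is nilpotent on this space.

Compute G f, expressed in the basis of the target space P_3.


order-1 term: -2x
the series for exp((1/2)(∇ ∘ D)) f terminates at order 1
exp((1/2)(∇ ∘ D)) f = -(2/3)x^3 - x^2 - 2x + 2

the result is g(x) = -(2/3)x^3 - x^2 - 2x + 2


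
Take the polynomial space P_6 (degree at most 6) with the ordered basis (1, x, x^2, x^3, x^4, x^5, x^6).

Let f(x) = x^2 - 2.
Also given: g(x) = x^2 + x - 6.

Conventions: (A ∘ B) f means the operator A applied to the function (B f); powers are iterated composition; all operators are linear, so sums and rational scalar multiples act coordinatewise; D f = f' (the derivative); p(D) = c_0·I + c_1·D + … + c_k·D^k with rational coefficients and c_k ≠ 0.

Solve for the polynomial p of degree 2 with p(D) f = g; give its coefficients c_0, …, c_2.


p(D) = I + (1/2)·D − 2·D^2, i.e. c_0 = 1, c_1 = 1/2, c_2 = -2

D^0 f = x^2 - 2
D^1 f = 2x
D^2 f = 2
matching coefficients of g against c_0 f + c_1 Df + … from the top degree down determines the c_i
solution: c_0 = 1, c_1 = 1/2, c_2 = -2


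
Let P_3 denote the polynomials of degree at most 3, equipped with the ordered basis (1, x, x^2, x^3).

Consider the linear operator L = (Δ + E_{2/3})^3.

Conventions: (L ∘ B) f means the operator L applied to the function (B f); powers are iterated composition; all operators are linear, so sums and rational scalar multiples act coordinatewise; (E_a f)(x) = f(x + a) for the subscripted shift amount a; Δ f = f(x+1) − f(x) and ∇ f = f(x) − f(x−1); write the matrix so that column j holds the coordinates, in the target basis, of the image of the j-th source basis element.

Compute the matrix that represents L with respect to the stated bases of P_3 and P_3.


the matrix is [[1, 5, 21, 75]; [0, 1, 10, 63]; [0, 0, 1, 15]; [0, 0, 0, 1]] (rows listed top to bottom)

image of 1: 1
image of x: x + 5
image of x^2: x^2 + 10x + 21
image of x^3: x^3 + 15x^2 + 63x + 75
each image's coordinates form column j of the matrix


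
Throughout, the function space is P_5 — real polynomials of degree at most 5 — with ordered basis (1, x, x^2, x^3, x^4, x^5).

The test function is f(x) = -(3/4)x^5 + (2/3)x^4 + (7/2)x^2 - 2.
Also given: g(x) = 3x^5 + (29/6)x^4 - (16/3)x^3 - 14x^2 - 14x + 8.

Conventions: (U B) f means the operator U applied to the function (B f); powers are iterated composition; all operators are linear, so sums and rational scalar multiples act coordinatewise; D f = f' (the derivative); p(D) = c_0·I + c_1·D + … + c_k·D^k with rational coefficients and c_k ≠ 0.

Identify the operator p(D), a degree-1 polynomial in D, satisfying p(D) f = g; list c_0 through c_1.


p(D) = -4·I − 2·D, i.e. c_0 = -4, c_1 = -2

D^0 f = -(3/4)x^5 + (2/3)x^4 + (7/2)x^2 - 2
D^1 f = -(15/4)x^4 + (8/3)x^3 + 7x
matching coefficients of g against c_0 f + c_1 Df + … from the top degree down determines the c_i
solution: c_0 = -4, c_1 = -2


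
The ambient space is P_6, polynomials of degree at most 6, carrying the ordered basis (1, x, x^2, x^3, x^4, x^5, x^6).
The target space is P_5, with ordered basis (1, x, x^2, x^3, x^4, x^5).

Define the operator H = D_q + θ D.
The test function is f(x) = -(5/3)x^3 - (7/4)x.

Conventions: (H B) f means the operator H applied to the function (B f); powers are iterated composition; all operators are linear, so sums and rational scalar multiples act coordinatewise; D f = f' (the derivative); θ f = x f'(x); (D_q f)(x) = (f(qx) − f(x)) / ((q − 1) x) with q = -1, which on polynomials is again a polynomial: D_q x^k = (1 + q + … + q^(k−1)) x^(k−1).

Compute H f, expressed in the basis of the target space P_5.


D_q f = -(5/3)x^2 - 7/4
D f = -5x^2 - 7/4
θ D f = -10x^2
(D_q + θ D) f = -(35/3)x^2 - 7/4

the image equals g(x) = -(35/3)x^2 - 7/4


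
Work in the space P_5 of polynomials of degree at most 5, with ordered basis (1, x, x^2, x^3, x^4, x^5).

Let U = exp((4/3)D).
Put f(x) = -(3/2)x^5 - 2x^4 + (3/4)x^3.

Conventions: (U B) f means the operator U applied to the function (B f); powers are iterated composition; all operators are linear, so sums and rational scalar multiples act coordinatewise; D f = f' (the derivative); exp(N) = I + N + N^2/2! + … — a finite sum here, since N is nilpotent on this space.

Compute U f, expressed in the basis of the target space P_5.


g(x) = -(3/2)x^5 - 12x^4 - (439/12)x^3 - (485/9)x^2 - (116/3)x - 880/81

order-1 term: -10x^4 - (32/3)x^3 + 3x^2
order-2 term: -(80/3)x^3 - (64/3)x^2 + 4x
order-3 term: -(320/9)x^2 - (512/27)x + 16/9
order-4 term: -(640/27)x - 512/81
order-5 term: -512/81
the series for exp((4/3)D) f terminates at order 5
exp((4/3)D) f = -(3/2)x^5 - 12x^4 - (439/12)x^3 - (485/9)x^2 - (116/3)x - 880/81


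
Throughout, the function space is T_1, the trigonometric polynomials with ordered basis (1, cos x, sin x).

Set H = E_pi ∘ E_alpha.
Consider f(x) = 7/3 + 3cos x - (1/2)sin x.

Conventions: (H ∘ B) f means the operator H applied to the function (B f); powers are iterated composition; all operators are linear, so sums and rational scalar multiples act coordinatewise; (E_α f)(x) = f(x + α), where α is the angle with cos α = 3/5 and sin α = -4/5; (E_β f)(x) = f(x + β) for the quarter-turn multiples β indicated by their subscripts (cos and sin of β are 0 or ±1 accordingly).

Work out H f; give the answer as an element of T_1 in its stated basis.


E_alpha f = 7/3 + (11/5)cos x + (21/10)sin x
E_pi E_alpha f = 7/3 - (11/5)cos x - (21/10)sin x

the image equals g(x) = 7/3 - (11/5)cos x - (21/10)sin x


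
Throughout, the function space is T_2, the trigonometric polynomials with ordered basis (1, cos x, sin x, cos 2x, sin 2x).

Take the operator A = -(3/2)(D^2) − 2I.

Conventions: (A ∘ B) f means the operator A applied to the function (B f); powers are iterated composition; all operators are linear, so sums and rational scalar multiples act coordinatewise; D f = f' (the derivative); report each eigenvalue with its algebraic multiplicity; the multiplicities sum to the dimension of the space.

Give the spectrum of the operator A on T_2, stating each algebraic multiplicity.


λ = -2 (multiplicity 1), λ = -1/2 (multiplicity 2), λ = 4 (multiplicity 2)

image of 1: -2
image of cos x: -(1/2)cos x
image of sin x: -(1/2)sin x
image of cos 2x: 4cos 2x
image of sin 2x: 4sin 2x
the matrix is diagonal; its diagonal is (-2, -1/2, -1/2, 4, 4)
for a triangular matrix the eigenvalues are the diagonal entries, with algebraic multiplicity their repetition count


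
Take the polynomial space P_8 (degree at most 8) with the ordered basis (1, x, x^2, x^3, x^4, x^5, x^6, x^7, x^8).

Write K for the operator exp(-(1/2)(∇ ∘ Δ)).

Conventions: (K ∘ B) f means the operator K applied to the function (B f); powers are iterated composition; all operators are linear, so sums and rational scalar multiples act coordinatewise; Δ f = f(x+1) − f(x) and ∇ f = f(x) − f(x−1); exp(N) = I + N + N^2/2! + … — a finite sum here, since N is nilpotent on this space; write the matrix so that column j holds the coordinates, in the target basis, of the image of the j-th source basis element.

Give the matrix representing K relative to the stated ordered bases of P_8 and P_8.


the matrix is [[1, 0, -1, 0, 2, 0, -1, 0, -43]; [0, 1, 0, -3, 0, 10, 0, -7, 0]; [0, 0, 1, 0, -6, 0, 30, 0, -28]; [0, 0, 0, 1, 0, -10, 0, 70, 0]; [0, 0, 0, 0, 1, 0, -15, 0, 140]; [0, 0, 0, 0, 0, 1, 0, -21, 0]; [0, 0, 0, 0, 0, 0, 1, 0, -28]; [0, 0, 0, 0, 0, 0, 0, 1, 0]; [0, 0, 0, 0, 0, 0, 0, 0, 1]] (rows listed top to bottom)

image of 1: 1
image of x: x
image of x^2: x^2 - 1
image of x^3: x^3 - 3x
image of x^4: x^4 - 6x^2 + 2
image of x^5: x^5 - 10x^3 + 10x
image of x^6: x^6 - 15x^4 + 30x^2 - 1
image of x^7: x^7 - 21x^5 + 70x^3 - 7x
image of x^8: x^8 - 28x^6 + 140x^4 - 28x^2 - 43
each image's coordinates form column j of the matrix


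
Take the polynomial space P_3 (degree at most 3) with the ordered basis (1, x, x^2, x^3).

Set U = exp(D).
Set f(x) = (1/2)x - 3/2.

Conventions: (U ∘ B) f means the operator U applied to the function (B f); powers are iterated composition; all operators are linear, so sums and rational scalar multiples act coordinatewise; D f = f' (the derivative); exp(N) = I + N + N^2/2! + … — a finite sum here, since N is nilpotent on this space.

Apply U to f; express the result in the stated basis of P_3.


the image equals g(x) = (1/2)x - 1

order-1 term: 1/2
the series for exp(D) f terminates at order 1
exp(D) f = (1/2)x - 1


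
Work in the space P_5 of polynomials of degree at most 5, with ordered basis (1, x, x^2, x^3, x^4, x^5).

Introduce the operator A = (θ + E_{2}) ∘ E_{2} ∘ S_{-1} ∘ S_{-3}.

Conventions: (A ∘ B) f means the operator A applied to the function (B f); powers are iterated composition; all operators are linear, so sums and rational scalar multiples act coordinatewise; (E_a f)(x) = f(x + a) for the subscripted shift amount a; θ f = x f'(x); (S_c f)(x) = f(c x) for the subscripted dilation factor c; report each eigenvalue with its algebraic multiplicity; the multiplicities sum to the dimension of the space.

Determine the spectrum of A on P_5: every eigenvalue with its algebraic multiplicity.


image of 1: 1
image of x: 6x + 12
image of x^2: 27x^2 + 108x + 144
image of x^3: 108x^3 + 648x^2 + 1620x + 1728
image of x^4: 405x^4 + 3240x^3 + 11664x^2 + 23328x + 20736
image of x^5: 1458x^5 + 14580x^4 + 68040x^3 + 194400x^2 + 330480x + 248832
the matrix is upper triangular; its diagonal is (1, 6, 27, 108, 405, 1458)
for a triangular matrix the eigenvalues are the diagonal entries, with algebraic multiplicity their repetition count

λ = 1 (multiplicity 1), λ = 6 (multiplicity 1), λ = 27 (multiplicity 1), λ = 108 (multiplicity 1), λ = 405 (multiplicity 1), λ = 1458 (multiplicity 1)


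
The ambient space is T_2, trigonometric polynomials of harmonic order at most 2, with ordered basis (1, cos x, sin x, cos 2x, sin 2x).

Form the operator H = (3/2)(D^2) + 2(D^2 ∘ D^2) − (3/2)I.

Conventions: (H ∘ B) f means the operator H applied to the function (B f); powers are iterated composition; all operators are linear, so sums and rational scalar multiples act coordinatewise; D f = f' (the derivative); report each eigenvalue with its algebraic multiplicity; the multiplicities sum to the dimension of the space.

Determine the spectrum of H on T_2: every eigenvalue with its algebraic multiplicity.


image of 1: -3/2
image of cos x: -cos x
image of sin x: -sin x
image of cos 2x: (49/2)cos 2x
image of sin 2x: (49/2)sin 2x
the matrix is diagonal; its diagonal is (-3/2, -1, -1, 49/2, 49/2)
for a triangular matrix the eigenvalues are the diagonal entries, with algebraic multiplicity their repetition count

λ = -3/2 (multiplicity 1), λ = -1 (multiplicity 2), λ = 49/2 (multiplicity 2)


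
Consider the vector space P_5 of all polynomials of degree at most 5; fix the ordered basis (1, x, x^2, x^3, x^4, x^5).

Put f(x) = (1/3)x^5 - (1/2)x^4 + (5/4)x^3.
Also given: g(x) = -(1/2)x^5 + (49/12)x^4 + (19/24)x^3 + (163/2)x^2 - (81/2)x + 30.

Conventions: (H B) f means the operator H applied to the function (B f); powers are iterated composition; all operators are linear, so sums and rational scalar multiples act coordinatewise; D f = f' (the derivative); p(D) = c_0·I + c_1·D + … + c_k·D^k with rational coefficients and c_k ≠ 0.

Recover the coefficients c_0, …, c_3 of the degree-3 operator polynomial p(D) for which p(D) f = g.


c_0 = -3/2, c_1 = 2, c_2 = 1, c_3 = 4

D^0 f = (1/3)x^5 - (1/2)x^4 + (5/4)x^3
D^1 f = (5/3)x^4 - 2x^3 + (15/4)x^2
D^2 f = (20/3)x^3 - 6x^2 + (15/2)x
D^3 f = 20x^2 - 12x + 15/2
matching coefficients of g against c_0 f + c_1 Df + … from the top degree down determines the c_i
solution: c_0 = -3/2, c_1 = 2, c_2 = 1, c_3 = 4


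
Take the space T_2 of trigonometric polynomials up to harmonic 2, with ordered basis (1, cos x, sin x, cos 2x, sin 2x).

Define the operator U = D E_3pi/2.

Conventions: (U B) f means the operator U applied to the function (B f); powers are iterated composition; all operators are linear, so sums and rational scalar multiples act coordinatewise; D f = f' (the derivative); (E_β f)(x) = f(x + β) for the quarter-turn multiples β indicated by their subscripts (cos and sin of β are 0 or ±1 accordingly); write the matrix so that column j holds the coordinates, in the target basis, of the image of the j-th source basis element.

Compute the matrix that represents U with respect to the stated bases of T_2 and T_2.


image of 1: 0
image of cos x: cos x
image of sin x: sin x
image of cos 2x: 2sin 2x
image of sin 2x: -2cos 2x
each image's coordinates form column j of the matrix

the matrix is [[0, 0, 0, 0, 0]; [0, 1, 0, 0, 0]; [0, 0, 1, 0, 0]; [0, 0, 0, 0, -2]; [0, 0, 0, 2, 0]] (rows listed top to bottom)


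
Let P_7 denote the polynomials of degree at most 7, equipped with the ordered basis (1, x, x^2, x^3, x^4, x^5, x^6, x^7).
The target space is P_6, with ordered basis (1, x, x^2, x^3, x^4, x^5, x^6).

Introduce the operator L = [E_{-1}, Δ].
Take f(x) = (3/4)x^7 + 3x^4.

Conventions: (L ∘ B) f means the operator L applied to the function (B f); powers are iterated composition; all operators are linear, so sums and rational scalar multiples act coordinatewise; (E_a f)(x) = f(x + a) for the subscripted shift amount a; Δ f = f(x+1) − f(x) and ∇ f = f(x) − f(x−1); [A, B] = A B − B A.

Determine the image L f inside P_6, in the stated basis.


Δ f = (21/4)x^6 + (63/4)x^5 + (105/4)x^4 + (153/4)x^3 + (135/4)x^2 + (69/4)x + 15/4
E_{-1} Δ f = (21/4)x^6 - (63/4)x^5 + (105/4)x^4 - (57/4)x^3 - (9/4)x^2 + (27/4)x - 9/4
E_{-1} f = (3/4)x^7 - (21/4)x^6 + (63/4)x^5 - (93/4)x^4 + (57/4)x^3 + (9/4)x^2 - (27/4)x + 9/4
Δ E_{-1} f = (21/4)x^6 - (63/4)x^5 + (105/4)x^4 - (57/4)x^3 - (9/4)x^2 + (27/4)x - 9/4
[E_{-1}, Δ] f = 0

the result is g(x) = 0


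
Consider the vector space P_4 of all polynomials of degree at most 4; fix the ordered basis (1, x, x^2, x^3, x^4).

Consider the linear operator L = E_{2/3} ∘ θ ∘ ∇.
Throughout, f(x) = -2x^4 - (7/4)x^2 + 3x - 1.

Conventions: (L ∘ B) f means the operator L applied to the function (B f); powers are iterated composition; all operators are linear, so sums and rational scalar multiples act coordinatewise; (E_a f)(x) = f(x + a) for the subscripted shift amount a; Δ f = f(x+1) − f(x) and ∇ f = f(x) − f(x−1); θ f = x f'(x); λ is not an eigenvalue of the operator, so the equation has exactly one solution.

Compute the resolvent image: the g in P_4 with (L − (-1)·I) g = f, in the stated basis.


write g with unknown coordinates in the stated basis and equate coefficients in (L − (-1)·I) g = f
solving from the highest basis element down gives g = -2x^4 + 24x^3 - (487/4)x^2 + (269/2)x + 1324/9
check: L g = -24x^3 + 120x^2 - (263/2)x - 1333/9
so L g − (-1)·g = -2x^4 - (7/4)x^2 + 3x - 1 = f ✓

the image equals g(x) = -2x^4 + 24x^3 - (487/4)x^2 + (269/2)x + 1324/9


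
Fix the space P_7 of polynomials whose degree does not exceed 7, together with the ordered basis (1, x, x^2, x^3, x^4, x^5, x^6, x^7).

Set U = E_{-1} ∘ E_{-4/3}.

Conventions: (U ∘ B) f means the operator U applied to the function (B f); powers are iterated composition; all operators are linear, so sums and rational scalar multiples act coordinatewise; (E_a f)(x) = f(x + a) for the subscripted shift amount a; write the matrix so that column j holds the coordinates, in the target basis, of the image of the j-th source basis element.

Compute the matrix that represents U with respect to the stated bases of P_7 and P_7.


image of 1: 1
image of x: x - 7/3
image of x^2: x^2 - (14/3)x + 49/9
image of x^3: x^3 - 7x^2 + (49/3)x - 343/27
image of x^4: x^4 - (28/3)x^3 + (98/3)x^2 - (1372/27)x + 2401/81
image of x^5: x^5 - (35/3)x^4 + (490/9)x^3 - (3430/27)x^2 + (12005/81)x - 16807/243
image of x^6: x^6 - 14x^5 + (245/3)x^4 - (6860/27)x^3 + (12005/27)x^2 - (33614/81)x + 117649/729
image of x^7: x^7 - (49/3)x^6 + (343/3)x^5 - (12005/27)x^4 + (84035/81)x^3 - (117649/81)x^2 + (823543/729)x - 823543/2187
each image's coordinates form column j of the matrix

the matrix is [[1, -7/3, 49/9, -343/27, 2401/81, -16807/243, 117649/729, -823543/2187]; [0, 1, -14/3, 49/3, -1372/27, 12005/81, -33614/81, 823543/729]; [0, 0, 1, -7, 98/3, -3430/27, 12005/27, -117649/81]; [0, 0, 0, 1, -28/3, 490/9, -6860/27, 84035/81]; [0, 0, 0, 0, 1, -35/3, 245/3, -12005/27]; [0, 0, 0, 0, 0, 1, -14, 343/3]; [0, 0, 0, 0, 0, 0, 1, -49/3]; [0, 0, 0, 0, 0, 0, 0, 1]] (rows listed top to bottom)
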